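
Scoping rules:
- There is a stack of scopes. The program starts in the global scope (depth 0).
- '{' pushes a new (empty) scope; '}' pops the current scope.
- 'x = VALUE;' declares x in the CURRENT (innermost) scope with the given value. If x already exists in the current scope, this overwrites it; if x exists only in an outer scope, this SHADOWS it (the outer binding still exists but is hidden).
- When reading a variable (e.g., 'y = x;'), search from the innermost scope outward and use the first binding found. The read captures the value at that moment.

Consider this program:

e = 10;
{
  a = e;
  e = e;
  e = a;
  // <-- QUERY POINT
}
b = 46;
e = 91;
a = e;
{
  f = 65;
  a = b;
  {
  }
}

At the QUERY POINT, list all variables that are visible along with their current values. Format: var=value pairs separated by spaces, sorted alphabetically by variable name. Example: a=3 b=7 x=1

Answer: a=10 e=10

Derivation:
Step 1: declare e=10 at depth 0
Step 2: enter scope (depth=1)
Step 3: declare a=(read e)=10 at depth 1
Step 4: declare e=(read e)=10 at depth 1
Step 5: declare e=(read a)=10 at depth 1
Visible at query point: a=10 e=10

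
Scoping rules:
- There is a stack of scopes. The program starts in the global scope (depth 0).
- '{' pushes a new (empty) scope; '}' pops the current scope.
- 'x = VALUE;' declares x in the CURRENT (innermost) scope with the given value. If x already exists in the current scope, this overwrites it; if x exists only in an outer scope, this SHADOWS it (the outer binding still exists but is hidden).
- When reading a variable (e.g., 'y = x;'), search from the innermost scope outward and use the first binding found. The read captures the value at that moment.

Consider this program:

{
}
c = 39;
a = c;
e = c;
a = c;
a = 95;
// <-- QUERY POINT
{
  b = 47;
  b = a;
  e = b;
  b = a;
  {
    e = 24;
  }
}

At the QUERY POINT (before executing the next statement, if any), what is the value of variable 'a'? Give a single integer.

Step 1: enter scope (depth=1)
Step 2: exit scope (depth=0)
Step 3: declare c=39 at depth 0
Step 4: declare a=(read c)=39 at depth 0
Step 5: declare e=(read c)=39 at depth 0
Step 6: declare a=(read c)=39 at depth 0
Step 7: declare a=95 at depth 0
Visible at query point: a=95 c=39 e=39

Answer: 95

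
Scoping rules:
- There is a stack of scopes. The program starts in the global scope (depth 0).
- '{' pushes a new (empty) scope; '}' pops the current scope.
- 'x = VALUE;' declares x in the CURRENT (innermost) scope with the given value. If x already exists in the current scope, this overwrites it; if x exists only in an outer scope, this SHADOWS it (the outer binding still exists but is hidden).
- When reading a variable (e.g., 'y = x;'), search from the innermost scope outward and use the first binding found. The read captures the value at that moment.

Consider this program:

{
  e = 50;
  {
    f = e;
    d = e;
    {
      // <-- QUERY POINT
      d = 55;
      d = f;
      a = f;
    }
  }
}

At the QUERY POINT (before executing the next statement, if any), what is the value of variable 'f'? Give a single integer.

Answer: 50

Derivation:
Step 1: enter scope (depth=1)
Step 2: declare e=50 at depth 1
Step 3: enter scope (depth=2)
Step 4: declare f=(read e)=50 at depth 2
Step 5: declare d=(read e)=50 at depth 2
Step 6: enter scope (depth=3)
Visible at query point: d=50 e=50 f=50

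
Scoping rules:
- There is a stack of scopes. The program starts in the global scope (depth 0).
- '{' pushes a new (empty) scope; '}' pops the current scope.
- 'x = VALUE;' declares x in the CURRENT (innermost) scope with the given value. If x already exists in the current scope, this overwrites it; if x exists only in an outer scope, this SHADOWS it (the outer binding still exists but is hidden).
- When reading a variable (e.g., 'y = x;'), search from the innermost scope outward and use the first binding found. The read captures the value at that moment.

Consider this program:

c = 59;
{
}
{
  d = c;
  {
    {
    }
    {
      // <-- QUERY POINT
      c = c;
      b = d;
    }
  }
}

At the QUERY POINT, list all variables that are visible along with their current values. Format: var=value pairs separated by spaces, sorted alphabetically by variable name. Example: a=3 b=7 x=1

Answer: c=59 d=59

Derivation:
Step 1: declare c=59 at depth 0
Step 2: enter scope (depth=1)
Step 3: exit scope (depth=0)
Step 4: enter scope (depth=1)
Step 5: declare d=(read c)=59 at depth 1
Step 6: enter scope (depth=2)
Step 7: enter scope (depth=3)
Step 8: exit scope (depth=2)
Step 9: enter scope (depth=3)
Visible at query point: c=59 d=59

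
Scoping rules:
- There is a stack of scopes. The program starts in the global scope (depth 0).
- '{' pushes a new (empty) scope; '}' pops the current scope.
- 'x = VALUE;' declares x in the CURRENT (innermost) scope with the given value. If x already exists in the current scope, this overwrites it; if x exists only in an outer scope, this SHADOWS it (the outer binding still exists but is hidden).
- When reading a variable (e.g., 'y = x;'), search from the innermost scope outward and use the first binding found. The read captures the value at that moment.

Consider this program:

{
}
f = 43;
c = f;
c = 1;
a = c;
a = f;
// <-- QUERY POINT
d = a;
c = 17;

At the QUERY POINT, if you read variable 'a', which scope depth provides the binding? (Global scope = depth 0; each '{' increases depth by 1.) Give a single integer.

Answer: 0

Derivation:
Step 1: enter scope (depth=1)
Step 2: exit scope (depth=0)
Step 3: declare f=43 at depth 0
Step 4: declare c=(read f)=43 at depth 0
Step 5: declare c=1 at depth 0
Step 6: declare a=(read c)=1 at depth 0
Step 7: declare a=(read f)=43 at depth 0
Visible at query point: a=43 c=1 f=43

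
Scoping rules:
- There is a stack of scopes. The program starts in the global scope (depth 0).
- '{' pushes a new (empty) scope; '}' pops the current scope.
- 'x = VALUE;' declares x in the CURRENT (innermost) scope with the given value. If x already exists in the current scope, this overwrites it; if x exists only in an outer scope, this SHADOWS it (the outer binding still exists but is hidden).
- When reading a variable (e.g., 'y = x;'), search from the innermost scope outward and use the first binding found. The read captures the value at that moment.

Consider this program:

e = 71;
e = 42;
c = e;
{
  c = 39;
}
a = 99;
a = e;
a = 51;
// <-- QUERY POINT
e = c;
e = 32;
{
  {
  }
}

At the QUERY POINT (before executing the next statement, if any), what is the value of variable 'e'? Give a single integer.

Answer: 42

Derivation:
Step 1: declare e=71 at depth 0
Step 2: declare e=42 at depth 0
Step 3: declare c=(read e)=42 at depth 0
Step 4: enter scope (depth=1)
Step 5: declare c=39 at depth 1
Step 6: exit scope (depth=0)
Step 7: declare a=99 at depth 0
Step 8: declare a=(read e)=42 at depth 0
Step 9: declare a=51 at depth 0
Visible at query point: a=51 c=42 e=42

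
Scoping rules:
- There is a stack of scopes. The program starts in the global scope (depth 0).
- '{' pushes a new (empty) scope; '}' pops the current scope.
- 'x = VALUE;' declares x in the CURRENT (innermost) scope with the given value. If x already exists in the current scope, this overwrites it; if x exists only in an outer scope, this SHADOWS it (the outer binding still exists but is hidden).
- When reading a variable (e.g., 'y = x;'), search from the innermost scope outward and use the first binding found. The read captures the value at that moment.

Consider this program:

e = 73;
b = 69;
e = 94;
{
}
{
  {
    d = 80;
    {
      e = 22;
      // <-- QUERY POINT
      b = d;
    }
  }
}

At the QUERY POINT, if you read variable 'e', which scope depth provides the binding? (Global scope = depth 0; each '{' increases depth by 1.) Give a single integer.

Answer: 3

Derivation:
Step 1: declare e=73 at depth 0
Step 2: declare b=69 at depth 0
Step 3: declare e=94 at depth 0
Step 4: enter scope (depth=1)
Step 5: exit scope (depth=0)
Step 6: enter scope (depth=1)
Step 7: enter scope (depth=2)
Step 8: declare d=80 at depth 2
Step 9: enter scope (depth=3)
Step 10: declare e=22 at depth 3
Visible at query point: b=69 d=80 e=22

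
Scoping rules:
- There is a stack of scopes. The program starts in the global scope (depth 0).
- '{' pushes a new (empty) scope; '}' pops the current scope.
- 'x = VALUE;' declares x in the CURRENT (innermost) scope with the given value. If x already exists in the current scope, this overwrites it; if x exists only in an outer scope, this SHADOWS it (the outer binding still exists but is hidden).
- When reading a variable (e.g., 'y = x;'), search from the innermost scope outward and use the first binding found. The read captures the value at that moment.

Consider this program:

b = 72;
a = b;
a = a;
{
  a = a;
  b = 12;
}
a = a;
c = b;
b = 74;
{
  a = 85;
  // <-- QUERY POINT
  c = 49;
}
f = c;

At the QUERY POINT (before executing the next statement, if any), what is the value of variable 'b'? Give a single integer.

Step 1: declare b=72 at depth 0
Step 2: declare a=(read b)=72 at depth 0
Step 3: declare a=(read a)=72 at depth 0
Step 4: enter scope (depth=1)
Step 5: declare a=(read a)=72 at depth 1
Step 6: declare b=12 at depth 1
Step 7: exit scope (depth=0)
Step 8: declare a=(read a)=72 at depth 0
Step 9: declare c=(read b)=72 at depth 0
Step 10: declare b=74 at depth 0
Step 11: enter scope (depth=1)
Step 12: declare a=85 at depth 1
Visible at query point: a=85 b=74 c=72

Answer: 74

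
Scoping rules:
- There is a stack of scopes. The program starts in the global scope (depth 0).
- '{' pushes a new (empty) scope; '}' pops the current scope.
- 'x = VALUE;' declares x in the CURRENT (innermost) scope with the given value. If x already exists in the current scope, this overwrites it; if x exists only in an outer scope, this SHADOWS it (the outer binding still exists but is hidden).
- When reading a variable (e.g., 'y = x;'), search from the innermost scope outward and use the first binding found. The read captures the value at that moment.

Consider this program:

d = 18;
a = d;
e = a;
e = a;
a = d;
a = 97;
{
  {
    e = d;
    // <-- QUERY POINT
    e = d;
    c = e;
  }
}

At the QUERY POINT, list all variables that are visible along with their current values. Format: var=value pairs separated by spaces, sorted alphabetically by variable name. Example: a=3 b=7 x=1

Answer: a=97 d=18 e=18

Derivation:
Step 1: declare d=18 at depth 0
Step 2: declare a=(read d)=18 at depth 0
Step 3: declare e=(read a)=18 at depth 0
Step 4: declare e=(read a)=18 at depth 0
Step 5: declare a=(read d)=18 at depth 0
Step 6: declare a=97 at depth 0
Step 7: enter scope (depth=1)
Step 8: enter scope (depth=2)
Step 9: declare e=(read d)=18 at depth 2
Visible at query point: a=97 d=18 e=18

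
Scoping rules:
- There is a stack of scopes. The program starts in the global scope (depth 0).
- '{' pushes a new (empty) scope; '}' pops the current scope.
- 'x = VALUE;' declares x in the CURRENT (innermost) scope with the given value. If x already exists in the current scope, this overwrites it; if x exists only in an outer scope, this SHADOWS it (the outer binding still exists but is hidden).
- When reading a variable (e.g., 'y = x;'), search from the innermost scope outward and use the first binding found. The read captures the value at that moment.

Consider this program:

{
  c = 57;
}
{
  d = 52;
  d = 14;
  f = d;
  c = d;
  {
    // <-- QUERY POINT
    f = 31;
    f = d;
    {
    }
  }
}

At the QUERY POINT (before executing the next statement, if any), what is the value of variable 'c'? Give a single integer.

Step 1: enter scope (depth=1)
Step 2: declare c=57 at depth 1
Step 3: exit scope (depth=0)
Step 4: enter scope (depth=1)
Step 5: declare d=52 at depth 1
Step 6: declare d=14 at depth 1
Step 7: declare f=(read d)=14 at depth 1
Step 8: declare c=(read d)=14 at depth 1
Step 9: enter scope (depth=2)
Visible at query point: c=14 d=14 f=14

Answer: 14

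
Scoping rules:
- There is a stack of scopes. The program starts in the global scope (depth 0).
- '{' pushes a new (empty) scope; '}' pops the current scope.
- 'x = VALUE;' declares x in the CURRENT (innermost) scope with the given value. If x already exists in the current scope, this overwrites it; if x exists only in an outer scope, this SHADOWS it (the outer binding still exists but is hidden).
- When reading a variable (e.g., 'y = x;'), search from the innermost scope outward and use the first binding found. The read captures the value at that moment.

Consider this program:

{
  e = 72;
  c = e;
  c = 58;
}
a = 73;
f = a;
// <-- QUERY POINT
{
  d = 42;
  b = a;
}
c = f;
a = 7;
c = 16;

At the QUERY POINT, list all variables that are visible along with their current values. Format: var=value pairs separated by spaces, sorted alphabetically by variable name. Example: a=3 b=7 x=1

Step 1: enter scope (depth=1)
Step 2: declare e=72 at depth 1
Step 3: declare c=(read e)=72 at depth 1
Step 4: declare c=58 at depth 1
Step 5: exit scope (depth=0)
Step 6: declare a=73 at depth 0
Step 7: declare f=(read a)=73 at depth 0
Visible at query point: a=73 f=73

Answer: a=73 f=73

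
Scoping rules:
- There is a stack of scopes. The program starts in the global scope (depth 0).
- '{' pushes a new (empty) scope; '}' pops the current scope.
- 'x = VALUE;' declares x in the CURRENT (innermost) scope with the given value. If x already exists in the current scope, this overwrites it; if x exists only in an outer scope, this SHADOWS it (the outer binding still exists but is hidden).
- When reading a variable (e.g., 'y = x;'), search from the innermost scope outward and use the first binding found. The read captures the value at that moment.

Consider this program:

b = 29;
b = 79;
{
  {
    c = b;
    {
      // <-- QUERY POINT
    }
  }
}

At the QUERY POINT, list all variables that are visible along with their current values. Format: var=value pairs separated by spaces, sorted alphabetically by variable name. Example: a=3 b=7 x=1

Answer: b=79 c=79

Derivation:
Step 1: declare b=29 at depth 0
Step 2: declare b=79 at depth 0
Step 3: enter scope (depth=1)
Step 4: enter scope (depth=2)
Step 5: declare c=(read b)=79 at depth 2
Step 6: enter scope (depth=3)
Visible at query point: b=79 c=79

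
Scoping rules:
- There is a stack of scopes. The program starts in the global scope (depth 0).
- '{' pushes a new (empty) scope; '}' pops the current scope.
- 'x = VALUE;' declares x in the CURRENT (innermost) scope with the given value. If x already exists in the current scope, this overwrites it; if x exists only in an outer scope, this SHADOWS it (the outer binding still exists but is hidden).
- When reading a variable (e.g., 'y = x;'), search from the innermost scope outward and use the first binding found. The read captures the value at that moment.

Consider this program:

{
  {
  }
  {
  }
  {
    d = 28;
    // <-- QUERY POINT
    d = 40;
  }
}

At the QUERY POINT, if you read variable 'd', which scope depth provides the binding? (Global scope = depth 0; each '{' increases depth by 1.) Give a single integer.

Answer: 2

Derivation:
Step 1: enter scope (depth=1)
Step 2: enter scope (depth=2)
Step 3: exit scope (depth=1)
Step 4: enter scope (depth=2)
Step 5: exit scope (depth=1)
Step 6: enter scope (depth=2)
Step 7: declare d=28 at depth 2
Visible at query point: d=28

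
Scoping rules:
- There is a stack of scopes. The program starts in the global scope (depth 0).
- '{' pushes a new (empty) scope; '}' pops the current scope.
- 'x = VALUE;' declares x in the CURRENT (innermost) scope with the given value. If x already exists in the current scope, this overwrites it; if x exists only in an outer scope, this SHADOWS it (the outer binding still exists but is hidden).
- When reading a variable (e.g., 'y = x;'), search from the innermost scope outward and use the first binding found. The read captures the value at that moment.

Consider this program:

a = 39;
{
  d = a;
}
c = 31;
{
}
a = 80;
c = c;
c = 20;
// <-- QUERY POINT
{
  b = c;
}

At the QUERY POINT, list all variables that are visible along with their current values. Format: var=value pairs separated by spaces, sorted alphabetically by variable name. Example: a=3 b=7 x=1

Step 1: declare a=39 at depth 0
Step 2: enter scope (depth=1)
Step 3: declare d=(read a)=39 at depth 1
Step 4: exit scope (depth=0)
Step 5: declare c=31 at depth 0
Step 6: enter scope (depth=1)
Step 7: exit scope (depth=0)
Step 8: declare a=80 at depth 0
Step 9: declare c=(read c)=31 at depth 0
Step 10: declare c=20 at depth 0
Visible at query point: a=80 c=20

Answer: a=80 c=20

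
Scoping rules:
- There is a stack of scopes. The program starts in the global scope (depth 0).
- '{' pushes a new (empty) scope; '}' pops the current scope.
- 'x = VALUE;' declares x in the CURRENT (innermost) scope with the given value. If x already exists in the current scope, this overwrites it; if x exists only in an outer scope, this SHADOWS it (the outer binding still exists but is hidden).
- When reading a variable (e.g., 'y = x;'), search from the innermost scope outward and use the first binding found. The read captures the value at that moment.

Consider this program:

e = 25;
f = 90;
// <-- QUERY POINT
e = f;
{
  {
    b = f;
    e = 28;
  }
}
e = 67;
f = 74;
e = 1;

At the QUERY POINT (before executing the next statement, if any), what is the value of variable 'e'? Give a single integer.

Answer: 25

Derivation:
Step 1: declare e=25 at depth 0
Step 2: declare f=90 at depth 0
Visible at query point: e=25 f=90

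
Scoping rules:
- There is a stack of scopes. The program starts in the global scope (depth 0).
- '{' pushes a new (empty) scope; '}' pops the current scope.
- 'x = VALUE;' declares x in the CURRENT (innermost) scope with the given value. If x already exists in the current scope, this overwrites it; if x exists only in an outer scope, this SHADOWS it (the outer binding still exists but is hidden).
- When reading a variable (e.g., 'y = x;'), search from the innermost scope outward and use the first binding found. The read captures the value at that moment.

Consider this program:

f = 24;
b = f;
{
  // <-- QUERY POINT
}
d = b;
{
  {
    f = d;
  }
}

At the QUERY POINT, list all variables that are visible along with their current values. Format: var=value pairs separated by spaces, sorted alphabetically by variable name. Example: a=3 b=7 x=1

Answer: b=24 f=24

Derivation:
Step 1: declare f=24 at depth 0
Step 2: declare b=(read f)=24 at depth 0
Step 3: enter scope (depth=1)
Visible at query point: b=24 f=24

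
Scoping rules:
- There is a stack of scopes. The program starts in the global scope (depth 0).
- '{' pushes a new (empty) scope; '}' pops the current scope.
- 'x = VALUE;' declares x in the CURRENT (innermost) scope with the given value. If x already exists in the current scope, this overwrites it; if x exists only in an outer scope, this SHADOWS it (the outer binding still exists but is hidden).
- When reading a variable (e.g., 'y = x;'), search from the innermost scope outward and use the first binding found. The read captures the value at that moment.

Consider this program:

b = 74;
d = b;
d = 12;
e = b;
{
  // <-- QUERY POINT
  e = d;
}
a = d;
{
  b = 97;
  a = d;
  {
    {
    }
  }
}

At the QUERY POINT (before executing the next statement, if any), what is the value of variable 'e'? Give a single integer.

Answer: 74

Derivation:
Step 1: declare b=74 at depth 0
Step 2: declare d=(read b)=74 at depth 0
Step 3: declare d=12 at depth 0
Step 4: declare e=(read b)=74 at depth 0
Step 5: enter scope (depth=1)
Visible at query point: b=74 d=12 e=74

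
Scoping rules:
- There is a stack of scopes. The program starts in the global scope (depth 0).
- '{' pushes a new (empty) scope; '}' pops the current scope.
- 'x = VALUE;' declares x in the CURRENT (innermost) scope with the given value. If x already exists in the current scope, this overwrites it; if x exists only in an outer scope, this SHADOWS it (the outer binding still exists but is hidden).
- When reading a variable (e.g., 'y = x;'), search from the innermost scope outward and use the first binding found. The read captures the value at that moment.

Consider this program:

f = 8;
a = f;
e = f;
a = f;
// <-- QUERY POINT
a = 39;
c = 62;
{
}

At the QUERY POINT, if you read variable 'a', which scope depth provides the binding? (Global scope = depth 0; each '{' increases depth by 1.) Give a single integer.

Step 1: declare f=8 at depth 0
Step 2: declare a=(read f)=8 at depth 0
Step 3: declare e=(read f)=8 at depth 0
Step 4: declare a=(read f)=8 at depth 0
Visible at query point: a=8 e=8 f=8

Answer: 0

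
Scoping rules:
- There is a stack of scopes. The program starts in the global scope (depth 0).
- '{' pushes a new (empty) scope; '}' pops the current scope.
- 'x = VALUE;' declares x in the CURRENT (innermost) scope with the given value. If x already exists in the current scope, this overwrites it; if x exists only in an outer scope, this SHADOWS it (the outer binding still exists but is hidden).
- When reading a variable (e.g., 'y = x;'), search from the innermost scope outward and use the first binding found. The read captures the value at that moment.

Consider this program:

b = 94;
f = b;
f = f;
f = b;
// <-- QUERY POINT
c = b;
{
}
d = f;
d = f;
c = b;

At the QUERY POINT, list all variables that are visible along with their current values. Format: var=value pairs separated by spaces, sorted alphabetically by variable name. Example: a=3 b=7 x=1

Answer: b=94 f=94

Derivation:
Step 1: declare b=94 at depth 0
Step 2: declare f=(read b)=94 at depth 0
Step 3: declare f=(read f)=94 at depth 0
Step 4: declare f=(read b)=94 at depth 0
Visible at query point: b=94 f=94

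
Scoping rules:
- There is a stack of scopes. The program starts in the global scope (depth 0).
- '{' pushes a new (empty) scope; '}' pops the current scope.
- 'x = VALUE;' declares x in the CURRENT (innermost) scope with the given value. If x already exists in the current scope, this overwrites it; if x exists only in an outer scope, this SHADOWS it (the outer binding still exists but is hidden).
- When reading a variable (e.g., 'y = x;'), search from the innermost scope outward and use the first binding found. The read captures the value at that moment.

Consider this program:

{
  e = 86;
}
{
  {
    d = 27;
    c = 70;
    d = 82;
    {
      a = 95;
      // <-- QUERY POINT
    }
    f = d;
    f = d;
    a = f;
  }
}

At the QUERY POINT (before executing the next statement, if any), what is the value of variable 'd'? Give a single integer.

Step 1: enter scope (depth=1)
Step 2: declare e=86 at depth 1
Step 3: exit scope (depth=0)
Step 4: enter scope (depth=1)
Step 5: enter scope (depth=2)
Step 6: declare d=27 at depth 2
Step 7: declare c=70 at depth 2
Step 8: declare d=82 at depth 2
Step 9: enter scope (depth=3)
Step 10: declare a=95 at depth 3
Visible at query point: a=95 c=70 d=82

Answer: 82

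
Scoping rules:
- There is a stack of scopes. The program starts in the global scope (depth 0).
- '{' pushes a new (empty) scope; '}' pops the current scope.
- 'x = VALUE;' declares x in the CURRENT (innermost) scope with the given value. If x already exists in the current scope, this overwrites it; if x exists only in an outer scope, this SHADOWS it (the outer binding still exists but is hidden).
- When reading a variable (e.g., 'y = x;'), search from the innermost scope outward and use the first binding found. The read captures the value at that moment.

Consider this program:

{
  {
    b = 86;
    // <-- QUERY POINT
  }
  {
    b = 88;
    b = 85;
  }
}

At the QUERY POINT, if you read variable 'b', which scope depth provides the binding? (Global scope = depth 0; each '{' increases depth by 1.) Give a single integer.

Answer: 2

Derivation:
Step 1: enter scope (depth=1)
Step 2: enter scope (depth=2)
Step 3: declare b=86 at depth 2
Visible at query point: b=86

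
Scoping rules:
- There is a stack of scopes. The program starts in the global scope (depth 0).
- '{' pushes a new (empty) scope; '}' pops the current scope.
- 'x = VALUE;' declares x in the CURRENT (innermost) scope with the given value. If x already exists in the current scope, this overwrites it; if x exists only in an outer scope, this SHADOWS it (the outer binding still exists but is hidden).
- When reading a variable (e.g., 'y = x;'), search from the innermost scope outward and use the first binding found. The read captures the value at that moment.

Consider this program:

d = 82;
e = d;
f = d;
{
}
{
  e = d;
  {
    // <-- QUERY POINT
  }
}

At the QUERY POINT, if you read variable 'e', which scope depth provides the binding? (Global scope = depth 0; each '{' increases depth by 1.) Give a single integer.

Answer: 1

Derivation:
Step 1: declare d=82 at depth 0
Step 2: declare e=(read d)=82 at depth 0
Step 3: declare f=(read d)=82 at depth 0
Step 4: enter scope (depth=1)
Step 5: exit scope (depth=0)
Step 6: enter scope (depth=1)
Step 7: declare e=(read d)=82 at depth 1
Step 8: enter scope (depth=2)
Visible at query point: d=82 e=82 f=82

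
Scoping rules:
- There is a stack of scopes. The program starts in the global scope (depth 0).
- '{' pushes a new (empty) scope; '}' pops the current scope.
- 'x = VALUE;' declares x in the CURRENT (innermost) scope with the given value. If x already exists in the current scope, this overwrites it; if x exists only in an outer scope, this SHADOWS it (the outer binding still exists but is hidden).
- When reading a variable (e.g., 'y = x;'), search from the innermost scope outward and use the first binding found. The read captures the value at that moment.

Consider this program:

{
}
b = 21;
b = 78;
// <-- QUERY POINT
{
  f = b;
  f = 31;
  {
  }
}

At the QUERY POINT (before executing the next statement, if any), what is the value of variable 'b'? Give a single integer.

Answer: 78

Derivation:
Step 1: enter scope (depth=1)
Step 2: exit scope (depth=0)
Step 3: declare b=21 at depth 0
Step 4: declare b=78 at depth 0
Visible at query point: b=78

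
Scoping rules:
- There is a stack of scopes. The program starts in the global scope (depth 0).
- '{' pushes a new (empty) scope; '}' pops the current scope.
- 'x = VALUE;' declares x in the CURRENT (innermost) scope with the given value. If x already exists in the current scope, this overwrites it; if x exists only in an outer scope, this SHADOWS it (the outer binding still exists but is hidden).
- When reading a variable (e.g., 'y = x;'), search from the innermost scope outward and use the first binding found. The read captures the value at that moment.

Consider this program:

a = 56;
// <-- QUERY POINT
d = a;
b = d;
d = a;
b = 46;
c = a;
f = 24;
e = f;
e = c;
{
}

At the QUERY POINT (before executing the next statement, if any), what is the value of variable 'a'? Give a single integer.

Step 1: declare a=56 at depth 0
Visible at query point: a=56

Answer: 56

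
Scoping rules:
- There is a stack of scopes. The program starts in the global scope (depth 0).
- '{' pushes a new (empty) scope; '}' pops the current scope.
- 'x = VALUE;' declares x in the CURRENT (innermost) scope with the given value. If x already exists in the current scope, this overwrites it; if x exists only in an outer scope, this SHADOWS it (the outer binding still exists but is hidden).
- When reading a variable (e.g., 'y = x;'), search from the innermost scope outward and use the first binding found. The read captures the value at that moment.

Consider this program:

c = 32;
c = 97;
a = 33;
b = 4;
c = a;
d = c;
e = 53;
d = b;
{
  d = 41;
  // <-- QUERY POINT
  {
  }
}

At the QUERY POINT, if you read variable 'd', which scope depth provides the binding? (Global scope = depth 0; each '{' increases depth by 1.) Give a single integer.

Answer: 1

Derivation:
Step 1: declare c=32 at depth 0
Step 2: declare c=97 at depth 0
Step 3: declare a=33 at depth 0
Step 4: declare b=4 at depth 0
Step 5: declare c=(read a)=33 at depth 0
Step 6: declare d=(read c)=33 at depth 0
Step 7: declare e=53 at depth 0
Step 8: declare d=(read b)=4 at depth 0
Step 9: enter scope (depth=1)
Step 10: declare d=41 at depth 1
Visible at query point: a=33 b=4 c=33 d=41 e=53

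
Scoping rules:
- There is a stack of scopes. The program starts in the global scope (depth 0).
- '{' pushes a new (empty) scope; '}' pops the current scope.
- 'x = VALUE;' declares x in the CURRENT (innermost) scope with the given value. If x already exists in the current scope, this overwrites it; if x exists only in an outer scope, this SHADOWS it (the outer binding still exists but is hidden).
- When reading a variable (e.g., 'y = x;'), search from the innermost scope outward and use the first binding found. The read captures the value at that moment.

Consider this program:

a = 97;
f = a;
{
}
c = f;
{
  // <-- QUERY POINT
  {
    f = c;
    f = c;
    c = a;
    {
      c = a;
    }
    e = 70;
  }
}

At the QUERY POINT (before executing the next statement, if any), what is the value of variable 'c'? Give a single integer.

Step 1: declare a=97 at depth 0
Step 2: declare f=(read a)=97 at depth 0
Step 3: enter scope (depth=1)
Step 4: exit scope (depth=0)
Step 5: declare c=(read f)=97 at depth 0
Step 6: enter scope (depth=1)
Visible at query point: a=97 c=97 f=97

Answer: 97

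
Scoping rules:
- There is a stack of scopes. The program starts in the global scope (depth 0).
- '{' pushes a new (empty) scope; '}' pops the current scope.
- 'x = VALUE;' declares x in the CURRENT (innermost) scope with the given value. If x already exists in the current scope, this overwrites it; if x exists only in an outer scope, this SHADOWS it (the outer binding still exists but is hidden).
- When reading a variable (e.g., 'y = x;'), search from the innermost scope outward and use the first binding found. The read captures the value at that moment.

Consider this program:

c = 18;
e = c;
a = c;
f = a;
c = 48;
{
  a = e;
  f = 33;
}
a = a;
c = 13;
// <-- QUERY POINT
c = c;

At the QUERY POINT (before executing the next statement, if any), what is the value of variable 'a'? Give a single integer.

Answer: 18

Derivation:
Step 1: declare c=18 at depth 0
Step 2: declare e=(read c)=18 at depth 0
Step 3: declare a=(read c)=18 at depth 0
Step 4: declare f=(read a)=18 at depth 0
Step 5: declare c=48 at depth 0
Step 6: enter scope (depth=1)
Step 7: declare a=(read e)=18 at depth 1
Step 8: declare f=33 at depth 1
Step 9: exit scope (depth=0)
Step 10: declare a=(read a)=18 at depth 0
Step 11: declare c=13 at depth 0
Visible at query point: a=18 c=13 e=18 f=18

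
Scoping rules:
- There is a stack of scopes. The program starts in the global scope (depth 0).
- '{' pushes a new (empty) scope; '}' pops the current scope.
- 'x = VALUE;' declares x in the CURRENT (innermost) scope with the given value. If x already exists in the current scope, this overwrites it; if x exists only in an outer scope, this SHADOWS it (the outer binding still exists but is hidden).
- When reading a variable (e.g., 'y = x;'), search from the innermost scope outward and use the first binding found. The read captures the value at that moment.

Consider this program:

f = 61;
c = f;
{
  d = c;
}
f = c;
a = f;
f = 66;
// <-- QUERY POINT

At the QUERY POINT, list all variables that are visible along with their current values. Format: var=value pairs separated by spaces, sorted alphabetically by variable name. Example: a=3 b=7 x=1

Answer: a=61 c=61 f=66

Derivation:
Step 1: declare f=61 at depth 0
Step 2: declare c=(read f)=61 at depth 0
Step 3: enter scope (depth=1)
Step 4: declare d=(read c)=61 at depth 1
Step 5: exit scope (depth=0)
Step 6: declare f=(read c)=61 at depth 0
Step 7: declare a=(read f)=61 at depth 0
Step 8: declare f=66 at depth 0
Visible at query point: a=61 c=61 f=66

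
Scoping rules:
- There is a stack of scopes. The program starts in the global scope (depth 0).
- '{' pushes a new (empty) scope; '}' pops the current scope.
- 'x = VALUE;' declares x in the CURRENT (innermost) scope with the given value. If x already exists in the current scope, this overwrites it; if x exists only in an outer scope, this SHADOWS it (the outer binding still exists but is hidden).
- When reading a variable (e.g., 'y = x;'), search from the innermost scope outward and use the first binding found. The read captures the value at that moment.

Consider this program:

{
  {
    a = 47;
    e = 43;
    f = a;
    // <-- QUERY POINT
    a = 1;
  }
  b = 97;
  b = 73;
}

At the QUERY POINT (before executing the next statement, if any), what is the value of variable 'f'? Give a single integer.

Answer: 47

Derivation:
Step 1: enter scope (depth=1)
Step 2: enter scope (depth=2)
Step 3: declare a=47 at depth 2
Step 4: declare e=43 at depth 2
Step 5: declare f=(read a)=47 at depth 2
Visible at query point: a=47 e=43 f=47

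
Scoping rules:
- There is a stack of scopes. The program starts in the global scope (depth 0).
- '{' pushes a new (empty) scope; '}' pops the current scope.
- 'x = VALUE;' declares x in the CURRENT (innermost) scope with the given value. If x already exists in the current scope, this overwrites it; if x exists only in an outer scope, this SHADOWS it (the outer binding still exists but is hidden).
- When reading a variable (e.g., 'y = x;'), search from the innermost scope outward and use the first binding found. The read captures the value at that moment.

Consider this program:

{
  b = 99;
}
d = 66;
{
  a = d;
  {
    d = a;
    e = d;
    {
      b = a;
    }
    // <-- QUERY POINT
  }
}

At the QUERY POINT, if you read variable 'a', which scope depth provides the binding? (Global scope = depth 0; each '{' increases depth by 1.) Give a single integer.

Answer: 1

Derivation:
Step 1: enter scope (depth=1)
Step 2: declare b=99 at depth 1
Step 3: exit scope (depth=0)
Step 4: declare d=66 at depth 0
Step 5: enter scope (depth=1)
Step 6: declare a=(read d)=66 at depth 1
Step 7: enter scope (depth=2)
Step 8: declare d=(read a)=66 at depth 2
Step 9: declare e=(read d)=66 at depth 2
Step 10: enter scope (depth=3)
Step 11: declare b=(read a)=66 at depth 3
Step 12: exit scope (depth=2)
Visible at query point: a=66 d=66 e=66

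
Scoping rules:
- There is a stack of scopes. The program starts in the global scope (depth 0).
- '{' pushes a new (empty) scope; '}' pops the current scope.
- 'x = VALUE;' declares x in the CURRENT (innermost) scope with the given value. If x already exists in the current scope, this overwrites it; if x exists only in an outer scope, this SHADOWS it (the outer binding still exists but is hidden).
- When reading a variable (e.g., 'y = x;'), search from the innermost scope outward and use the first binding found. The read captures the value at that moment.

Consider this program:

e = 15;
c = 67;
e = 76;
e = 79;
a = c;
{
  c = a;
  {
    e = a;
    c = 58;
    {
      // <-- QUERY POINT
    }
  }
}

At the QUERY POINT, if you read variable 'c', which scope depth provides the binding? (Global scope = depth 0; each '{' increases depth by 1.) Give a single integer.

Answer: 2

Derivation:
Step 1: declare e=15 at depth 0
Step 2: declare c=67 at depth 0
Step 3: declare e=76 at depth 0
Step 4: declare e=79 at depth 0
Step 5: declare a=(read c)=67 at depth 0
Step 6: enter scope (depth=1)
Step 7: declare c=(read a)=67 at depth 1
Step 8: enter scope (depth=2)
Step 9: declare e=(read a)=67 at depth 2
Step 10: declare c=58 at depth 2
Step 11: enter scope (depth=3)
Visible at query point: a=67 c=58 e=67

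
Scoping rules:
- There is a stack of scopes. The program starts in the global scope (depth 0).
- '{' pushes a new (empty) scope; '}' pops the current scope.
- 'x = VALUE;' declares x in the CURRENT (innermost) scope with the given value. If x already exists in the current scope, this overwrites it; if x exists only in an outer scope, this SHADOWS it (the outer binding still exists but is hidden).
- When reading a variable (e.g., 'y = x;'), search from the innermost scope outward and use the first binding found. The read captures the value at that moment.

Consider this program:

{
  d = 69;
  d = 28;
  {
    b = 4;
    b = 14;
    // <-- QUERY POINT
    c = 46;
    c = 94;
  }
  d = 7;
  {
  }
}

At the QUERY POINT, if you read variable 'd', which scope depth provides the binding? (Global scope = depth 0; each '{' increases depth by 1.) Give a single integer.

Step 1: enter scope (depth=1)
Step 2: declare d=69 at depth 1
Step 3: declare d=28 at depth 1
Step 4: enter scope (depth=2)
Step 5: declare b=4 at depth 2
Step 6: declare b=14 at depth 2
Visible at query point: b=14 d=28

Answer: 1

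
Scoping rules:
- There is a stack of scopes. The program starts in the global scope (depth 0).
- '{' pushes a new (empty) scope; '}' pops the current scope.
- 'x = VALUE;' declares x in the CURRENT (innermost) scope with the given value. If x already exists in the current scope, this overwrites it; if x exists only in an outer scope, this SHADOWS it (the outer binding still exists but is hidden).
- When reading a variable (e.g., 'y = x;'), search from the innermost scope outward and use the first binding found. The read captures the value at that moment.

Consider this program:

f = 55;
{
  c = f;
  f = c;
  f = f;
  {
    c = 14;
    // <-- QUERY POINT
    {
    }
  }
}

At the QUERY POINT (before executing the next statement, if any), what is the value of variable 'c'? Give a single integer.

Step 1: declare f=55 at depth 0
Step 2: enter scope (depth=1)
Step 3: declare c=(read f)=55 at depth 1
Step 4: declare f=(read c)=55 at depth 1
Step 5: declare f=(read f)=55 at depth 1
Step 6: enter scope (depth=2)
Step 7: declare c=14 at depth 2
Visible at query point: c=14 f=55

Answer: 14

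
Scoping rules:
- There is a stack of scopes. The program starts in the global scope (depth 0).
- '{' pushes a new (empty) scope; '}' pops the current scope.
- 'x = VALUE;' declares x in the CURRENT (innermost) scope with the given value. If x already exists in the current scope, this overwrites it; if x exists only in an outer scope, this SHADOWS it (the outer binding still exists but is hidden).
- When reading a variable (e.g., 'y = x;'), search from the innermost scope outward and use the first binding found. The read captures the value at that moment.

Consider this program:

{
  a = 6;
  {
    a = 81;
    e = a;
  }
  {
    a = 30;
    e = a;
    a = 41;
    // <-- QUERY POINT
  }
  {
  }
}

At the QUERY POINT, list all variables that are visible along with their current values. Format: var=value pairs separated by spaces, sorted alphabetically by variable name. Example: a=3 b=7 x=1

Answer: a=41 e=30

Derivation:
Step 1: enter scope (depth=1)
Step 2: declare a=6 at depth 1
Step 3: enter scope (depth=2)
Step 4: declare a=81 at depth 2
Step 5: declare e=(read a)=81 at depth 2
Step 6: exit scope (depth=1)
Step 7: enter scope (depth=2)
Step 8: declare a=30 at depth 2
Step 9: declare e=(read a)=30 at depth 2
Step 10: declare a=41 at depth 2
Visible at query point: a=41 e=30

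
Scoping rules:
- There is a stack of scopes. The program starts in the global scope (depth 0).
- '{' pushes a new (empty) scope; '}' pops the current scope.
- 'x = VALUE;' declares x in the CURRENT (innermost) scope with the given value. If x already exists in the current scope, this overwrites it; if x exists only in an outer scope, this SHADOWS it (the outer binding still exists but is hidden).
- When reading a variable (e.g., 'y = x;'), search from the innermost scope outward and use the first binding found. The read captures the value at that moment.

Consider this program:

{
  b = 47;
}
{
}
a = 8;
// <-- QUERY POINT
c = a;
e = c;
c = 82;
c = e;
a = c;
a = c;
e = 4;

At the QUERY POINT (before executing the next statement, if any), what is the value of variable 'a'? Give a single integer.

Answer: 8

Derivation:
Step 1: enter scope (depth=1)
Step 2: declare b=47 at depth 1
Step 3: exit scope (depth=0)
Step 4: enter scope (depth=1)
Step 5: exit scope (depth=0)
Step 6: declare a=8 at depth 0
Visible at query point: a=8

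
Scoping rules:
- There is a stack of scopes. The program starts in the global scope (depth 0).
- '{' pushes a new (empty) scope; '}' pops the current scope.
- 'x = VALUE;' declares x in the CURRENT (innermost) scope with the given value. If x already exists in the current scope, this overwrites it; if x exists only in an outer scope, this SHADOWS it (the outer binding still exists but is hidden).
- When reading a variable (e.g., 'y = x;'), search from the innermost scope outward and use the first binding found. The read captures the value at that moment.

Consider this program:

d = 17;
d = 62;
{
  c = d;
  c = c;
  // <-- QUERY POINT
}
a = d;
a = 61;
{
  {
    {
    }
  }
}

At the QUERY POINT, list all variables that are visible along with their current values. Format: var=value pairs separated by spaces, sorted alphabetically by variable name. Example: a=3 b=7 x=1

Answer: c=62 d=62

Derivation:
Step 1: declare d=17 at depth 0
Step 2: declare d=62 at depth 0
Step 3: enter scope (depth=1)
Step 4: declare c=(read d)=62 at depth 1
Step 5: declare c=(read c)=62 at depth 1
Visible at query point: c=62 d=62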